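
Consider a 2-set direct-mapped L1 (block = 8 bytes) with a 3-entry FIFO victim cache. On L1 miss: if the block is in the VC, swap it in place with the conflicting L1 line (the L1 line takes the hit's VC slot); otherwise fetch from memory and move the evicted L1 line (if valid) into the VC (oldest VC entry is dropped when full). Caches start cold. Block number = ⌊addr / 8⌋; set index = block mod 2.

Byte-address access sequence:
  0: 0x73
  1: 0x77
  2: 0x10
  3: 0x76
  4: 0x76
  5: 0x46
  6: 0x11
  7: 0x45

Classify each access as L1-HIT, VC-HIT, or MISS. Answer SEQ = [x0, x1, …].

SEQ = [MISS, L1-HIT, MISS, VC-HIT, L1-HIT, MISS, VC-HIT, VC-HIT]

0: 0x73 (blk 14, set 0) → MISS  vc=[]
1: 0x77 (blk 14, set 0) → L1-HIT  vc=[]
2: 0x10 (blk 2, set 0) → MISS  vc=[14]
3: 0x76 (blk 14, set 0) → VC-HIT  vc=[2]
4: 0x76 (blk 14, set 0) → L1-HIT  vc=[2]
5: 0x46 (blk 8, set 0) → MISS  vc=[2, 14]
6: 0x11 (blk 2, set 0) → VC-HIT  vc=[8, 14]
7: 0x45 (blk 8, set 0) → VC-HIT  vc=[2, 14]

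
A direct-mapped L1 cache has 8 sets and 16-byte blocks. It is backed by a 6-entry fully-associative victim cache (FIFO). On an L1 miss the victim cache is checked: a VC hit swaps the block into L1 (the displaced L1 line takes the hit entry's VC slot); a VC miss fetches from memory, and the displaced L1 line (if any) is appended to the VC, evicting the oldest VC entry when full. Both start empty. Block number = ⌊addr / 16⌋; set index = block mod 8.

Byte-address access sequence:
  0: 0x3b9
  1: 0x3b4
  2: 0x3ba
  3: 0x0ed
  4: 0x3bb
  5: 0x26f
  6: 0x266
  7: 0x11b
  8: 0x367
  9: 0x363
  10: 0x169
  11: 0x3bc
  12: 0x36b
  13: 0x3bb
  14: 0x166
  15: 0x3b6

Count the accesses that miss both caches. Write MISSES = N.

  [0] addr=0x3b9 blk=59 s=3: MISS | VC []
  [1] addr=0x3b4 blk=59 s=3: L1-HIT | VC []
  [2] addr=0x3ba blk=59 s=3: L1-HIT | VC []
  [3] addr=0xed blk=14 s=6: MISS | VC []
  [4] addr=0x3bb blk=59 s=3: L1-HIT | VC []
  [5] addr=0x26f blk=38 s=6: MISS | VC [14]
  [6] addr=0x266 blk=38 s=6: L1-HIT | VC [14]
  [7] addr=0x11b blk=17 s=1: MISS | VC [14]
  [8] addr=0x367 blk=54 s=6: MISS | VC [14, 38]
  [9] addr=0x363 blk=54 s=6: L1-HIT | VC [14, 38]
  [10] addr=0x169 blk=22 s=6: MISS | VC [14, 38, 54]
  [11] addr=0x3bc blk=59 s=3: L1-HIT | VC [14, 38, 54]
  [12] addr=0x36b blk=54 s=6: VC-HIT | VC [14, 38, 22]
  [13] addr=0x3bb blk=59 s=3: L1-HIT | VC [14, 38, 22]
  [14] addr=0x166 blk=22 s=6: VC-HIT | VC [14, 38, 54]
  [15] addr=0x3b6 blk=59 s=3: L1-HIT | VC [14, 38, 54]

MISSES = 6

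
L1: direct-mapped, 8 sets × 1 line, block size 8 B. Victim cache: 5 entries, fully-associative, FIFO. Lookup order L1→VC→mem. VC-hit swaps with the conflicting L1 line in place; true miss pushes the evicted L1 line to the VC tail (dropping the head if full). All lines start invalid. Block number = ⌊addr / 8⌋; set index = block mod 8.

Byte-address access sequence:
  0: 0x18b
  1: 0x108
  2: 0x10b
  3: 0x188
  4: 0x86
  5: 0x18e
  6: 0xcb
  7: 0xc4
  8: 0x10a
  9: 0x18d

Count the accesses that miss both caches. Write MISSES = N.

#0 0x18b→b49/s1 MISS; vc=[]
#1 0x108→b33/s1 MISS; vc=[49]
#2 0x10b→b33/s1 L1-HIT; vc=[49]
#3 0x188→b49/s1 VC-HIT; vc=[33]
#4 0x86→b16/s0 MISS; vc=[33]
#5 0x18e→b49/s1 L1-HIT; vc=[33]
#6 0xcb→b25/s1 MISS; vc=[33,49]
#7 0xc4→b24/s0 MISS; vc=[33,49,16]
#8 0x10a→b33/s1 VC-HIT; vc=[25,49,16]
#9 0x18d→b49/s1 VC-HIT; vc=[25,33,16]

MISSES = 5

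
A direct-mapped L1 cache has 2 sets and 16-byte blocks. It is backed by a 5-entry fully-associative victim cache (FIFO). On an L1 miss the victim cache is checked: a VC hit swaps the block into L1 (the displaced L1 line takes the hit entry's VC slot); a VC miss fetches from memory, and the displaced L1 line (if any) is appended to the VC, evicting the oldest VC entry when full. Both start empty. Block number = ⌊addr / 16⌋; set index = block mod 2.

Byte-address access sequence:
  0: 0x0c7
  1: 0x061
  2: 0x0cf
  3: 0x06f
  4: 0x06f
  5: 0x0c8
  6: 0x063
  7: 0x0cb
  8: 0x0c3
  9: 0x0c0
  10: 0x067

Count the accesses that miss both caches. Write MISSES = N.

MISSES = 2

  [0] addr=0xc7 blk=12 s=0: MISS | VC []
  [1] addr=0x61 blk=6 s=0: MISS | VC [12]
  [2] addr=0xcf blk=12 s=0: VC-HIT | VC [6]
  [3] addr=0x6f blk=6 s=0: VC-HIT | VC [12]
  [4] addr=0x6f blk=6 s=0: L1-HIT | VC [12]
  [5] addr=0xc8 blk=12 s=0: VC-HIT | VC [6]
  [6] addr=0x63 blk=6 s=0: VC-HIT | VC [12]
  [7] addr=0xcb blk=12 s=0: VC-HIT | VC [6]
  [8] addr=0xc3 blk=12 s=0: L1-HIT | VC [6]
  [9] addr=0xc0 blk=12 s=0: L1-HIT | VC [6]
  [10] addr=0x67 blk=6 s=0: VC-HIT | VC [12]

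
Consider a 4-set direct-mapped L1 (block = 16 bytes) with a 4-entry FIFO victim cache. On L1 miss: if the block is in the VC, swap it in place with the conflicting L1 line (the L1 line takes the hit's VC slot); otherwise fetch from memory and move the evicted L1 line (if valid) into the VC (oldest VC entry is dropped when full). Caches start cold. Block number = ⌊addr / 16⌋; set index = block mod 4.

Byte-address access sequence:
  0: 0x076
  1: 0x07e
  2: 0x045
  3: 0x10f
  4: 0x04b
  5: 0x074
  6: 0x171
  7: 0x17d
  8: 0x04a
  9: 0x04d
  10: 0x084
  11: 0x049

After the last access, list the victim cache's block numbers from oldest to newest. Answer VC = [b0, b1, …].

0: 0x76 (blk 7, set 3) → MISS  vc=[]
1: 0x7e (blk 7, set 3) → L1-HIT  vc=[]
2: 0x45 (blk 4, set 0) → MISS  vc=[]
3: 0x10f (blk 16, set 0) → MISS  vc=[4]
4: 0x4b (blk 4, set 0) → VC-HIT  vc=[16]
5: 0x74 (blk 7, set 3) → L1-HIT  vc=[16]
6: 0x171 (blk 23, set 3) → MISS  vc=[16, 7]
7: 0x17d (blk 23, set 3) → L1-HIT  vc=[16, 7]
8: 0x4a (blk 4, set 0) → L1-HIT  vc=[16, 7]
9: 0x4d (blk 4, set 0) → L1-HIT  vc=[16, 7]
10: 0x84 (blk 8, set 0) → MISS  vc=[16, 7, 4]
11: 0x49 (blk 4, set 0) → VC-HIT  vc=[16, 7, 8]

VC = [16, 7, 8]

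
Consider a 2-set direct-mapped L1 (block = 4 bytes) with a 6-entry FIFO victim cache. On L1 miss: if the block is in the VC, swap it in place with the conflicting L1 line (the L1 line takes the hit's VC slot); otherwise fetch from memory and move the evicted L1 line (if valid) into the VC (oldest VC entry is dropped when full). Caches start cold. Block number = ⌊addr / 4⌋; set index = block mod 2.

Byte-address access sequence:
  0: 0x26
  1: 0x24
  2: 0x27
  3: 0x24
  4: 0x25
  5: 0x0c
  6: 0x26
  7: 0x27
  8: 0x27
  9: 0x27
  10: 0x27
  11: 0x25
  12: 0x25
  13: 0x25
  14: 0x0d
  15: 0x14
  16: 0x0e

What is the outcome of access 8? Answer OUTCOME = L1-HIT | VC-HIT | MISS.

OUTCOME = L1-HIT

0: 0x26 (blk 9, set 1) → MISS  vc=[]
1: 0x24 (blk 9, set 1) → L1-HIT  vc=[]
2: 0x27 (blk 9, set 1) → L1-HIT  vc=[]
3: 0x24 (blk 9, set 1) → L1-HIT  vc=[]
4: 0x25 (blk 9, set 1) → L1-HIT  vc=[]
5: 0xc (blk 3, set 1) → MISS  vc=[9]
6: 0x26 (blk 9, set 1) → VC-HIT  vc=[3]
7: 0x27 (blk 9, set 1) → L1-HIT  vc=[3]
8: 0x27 (blk 9, set 1) → L1-HIT  vc=[3]
9: 0x27 (blk 9, set 1) → L1-HIT  vc=[3]
10: 0x27 (blk 9, set 1) → L1-HIT  vc=[3]
11: 0x25 (blk 9, set 1) → L1-HIT  vc=[3]
12: 0x25 (blk 9, set 1) → L1-HIT  vc=[3]
13: 0x25 (blk 9, set 1) → L1-HIT  vc=[3]
14: 0xd (blk 3, set 1) → VC-HIT  vc=[9]
15: 0x14 (blk 5, set 1) → MISS  vc=[9, 3]
16: 0xe (blk 3, set 1) → VC-HIT  vc=[9, 5]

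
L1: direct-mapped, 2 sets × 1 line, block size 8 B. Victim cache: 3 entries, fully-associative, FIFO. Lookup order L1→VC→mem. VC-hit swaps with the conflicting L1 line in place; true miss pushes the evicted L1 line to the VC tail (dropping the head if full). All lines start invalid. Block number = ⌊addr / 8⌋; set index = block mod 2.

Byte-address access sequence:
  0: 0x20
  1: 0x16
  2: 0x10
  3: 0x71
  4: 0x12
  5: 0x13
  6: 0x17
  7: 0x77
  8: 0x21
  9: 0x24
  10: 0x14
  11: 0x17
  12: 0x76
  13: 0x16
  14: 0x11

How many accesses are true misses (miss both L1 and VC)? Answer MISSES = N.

MISSES = 3

0: 0x20 (blk 4, set 0) → MISS  vc=[]
1: 0x16 (blk 2, set 0) → MISS  vc=[4]
2: 0x10 (blk 2, set 0) → L1-HIT  vc=[4]
3: 0x71 (blk 14, set 0) → MISS  vc=[4, 2]
4: 0x12 (blk 2, set 0) → VC-HIT  vc=[4, 14]
5: 0x13 (blk 2, set 0) → L1-HIT  vc=[4, 14]
6: 0x17 (blk 2, set 0) → L1-HIT  vc=[4, 14]
7: 0x77 (blk 14, set 0) → VC-HIT  vc=[4, 2]
8: 0x21 (blk 4, set 0) → VC-HIT  vc=[14, 2]
9: 0x24 (blk 4, set 0) → L1-HIT  vc=[14, 2]
10: 0x14 (blk 2, set 0) → VC-HIT  vc=[14, 4]
11: 0x17 (blk 2, set 0) → L1-HIT  vc=[14, 4]
12: 0x76 (blk 14, set 0) → VC-HIT  vc=[2, 4]
13: 0x16 (blk 2, set 0) → VC-HIT  vc=[14, 4]
14: 0x11 (blk 2, set 0) → L1-HIT  vc=[14, 4]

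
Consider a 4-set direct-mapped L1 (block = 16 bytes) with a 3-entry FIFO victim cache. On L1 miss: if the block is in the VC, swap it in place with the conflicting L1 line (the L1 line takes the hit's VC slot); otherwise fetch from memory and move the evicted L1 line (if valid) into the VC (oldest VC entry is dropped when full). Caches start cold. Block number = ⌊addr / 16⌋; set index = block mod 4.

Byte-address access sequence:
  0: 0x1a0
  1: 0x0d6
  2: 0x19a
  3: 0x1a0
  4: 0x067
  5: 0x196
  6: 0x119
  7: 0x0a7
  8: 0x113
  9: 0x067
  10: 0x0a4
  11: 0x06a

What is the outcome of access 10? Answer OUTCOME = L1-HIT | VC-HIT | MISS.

OUTCOME = VC-HIT

#0 0x1a0→b26/s2 MISS; vc=[]
#1 0xd6→b13/s1 MISS; vc=[]
#2 0x19a→b25/s1 MISS; vc=[13]
#3 0x1a0→b26/s2 L1-HIT; vc=[13]
#4 0x67→b6/s2 MISS; vc=[13,26]
#5 0x196→b25/s1 L1-HIT; vc=[13,26]
#6 0x119→b17/s1 MISS; vc=[13,26,25]
#7 0xa7→b10/s2 MISS; vc=[26,25,6]
#8 0x113→b17/s1 L1-HIT; vc=[26,25,6]
#9 0x67→b6/s2 VC-HIT; vc=[26,25,10]
#10 0xa4→b10/s2 VC-HIT; vc=[26,25,6]
#11 0x6a→b6/s2 VC-HIT; vc=[26,25,10]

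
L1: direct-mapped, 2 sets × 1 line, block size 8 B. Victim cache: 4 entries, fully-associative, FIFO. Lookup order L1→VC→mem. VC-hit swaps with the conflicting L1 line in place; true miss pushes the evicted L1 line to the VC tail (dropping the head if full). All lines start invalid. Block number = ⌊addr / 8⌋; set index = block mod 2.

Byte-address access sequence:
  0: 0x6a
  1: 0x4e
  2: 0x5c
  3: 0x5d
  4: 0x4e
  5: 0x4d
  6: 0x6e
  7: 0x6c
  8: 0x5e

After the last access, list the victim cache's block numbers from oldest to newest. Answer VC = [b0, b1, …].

  [0] addr=0x6a blk=13 s=1: MISS | VC []
  [1] addr=0x4e blk=9 s=1: MISS | VC [13]
  [2] addr=0x5c blk=11 s=1: MISS | VC [13, 9]
  [3] addr=0x5d blk=11 s=1: L1-HIT | VC [13, 9]
  [4] addr=0x4e blk=9 s=1: VC-HIT | VC [13, 11]
  [5] addr=0x4d blk=9 s=1: L1-HIT | VC [13, 11]
  [6] addr=0x6e blk=13 s=1: VC-HIT | VC [9, 11]
  [7] addr=0x6c blk=13 s=1: L1-HIT | VC [9, 11]
  [8] addr=0x5e blk=11 s=1: VC-HIT | VC [9, 13]

VC = [9, 13]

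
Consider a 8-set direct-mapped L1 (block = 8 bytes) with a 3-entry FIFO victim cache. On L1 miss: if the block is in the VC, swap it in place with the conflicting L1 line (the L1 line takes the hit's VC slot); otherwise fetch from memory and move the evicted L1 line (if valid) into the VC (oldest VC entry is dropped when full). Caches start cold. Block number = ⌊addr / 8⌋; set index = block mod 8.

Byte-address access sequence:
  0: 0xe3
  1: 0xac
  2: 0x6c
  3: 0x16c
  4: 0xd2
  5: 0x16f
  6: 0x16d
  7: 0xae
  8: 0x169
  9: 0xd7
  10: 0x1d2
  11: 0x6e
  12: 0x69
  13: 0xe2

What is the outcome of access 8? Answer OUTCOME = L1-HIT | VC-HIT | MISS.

OUTCOME = VC-HIT

#0 0xe3→b28/s4 MISS; vc=[]
#1 0xac→b21/s5 MISS; vc=[]
#2 0x6c→b13/s5 MISS; vc=[21]
#3 0x16c→b45/s5 MISS; vc=[21,13]
#4 0xd2→b26/s2 MISS; vc=[21,13]
#5 0x16f→b45/s5 L1-HIT; vc=[21,13]
#6 0x16d→b45/s5 L1-HIT; vc=[21,13]
#7 0xae→b21/s5 VC-HIT; vc=[45,13]
#8 0x169→b45/s5 VC-HIT; vc=[21,13]
#9 0xd7→b26/s2 L1-HIT; vc=[21,13]
#10 0x1d2→b58/s2 MISS; vc=[21,13,26]
#11 0x6e→b13/s5 VC-HIT; vc=[21,45,26]
#12 0x69→b13/s5 L1-HIT; vc=[21,45,26]
#13 0xe2→b28/s4 L1-HIT; vc=[21,45,26]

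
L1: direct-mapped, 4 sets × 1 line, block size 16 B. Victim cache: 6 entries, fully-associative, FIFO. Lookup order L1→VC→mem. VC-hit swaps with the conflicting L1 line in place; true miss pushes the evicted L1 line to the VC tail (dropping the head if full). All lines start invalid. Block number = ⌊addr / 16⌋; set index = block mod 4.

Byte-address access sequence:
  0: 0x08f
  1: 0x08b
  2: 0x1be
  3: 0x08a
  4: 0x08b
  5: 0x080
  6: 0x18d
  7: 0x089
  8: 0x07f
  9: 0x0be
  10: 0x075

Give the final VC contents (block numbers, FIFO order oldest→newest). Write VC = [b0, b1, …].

0: 0x8f (blk 8, set 0) → MISS  vc=[]
1: 0x8b (blk 8, set 0) → L1-HIT  vc=[]
2: 0x1be (blk 27, set 3) → MISS  vc=[]
3: 0x8a (blk 8, set 0) → L1-HIT  vc=[]
4: 0x8b (blk 8, set 0) → L1-HIT  vc=[]
5: 0x80 (blk 8, set 0) → L1-HIT  vc=[]
6: 0x18d (blk 24, set 0) → MISS  vc=[8]
7: 0x89 (blk 8, set 0) → VC-HIT  vc=[24]
8: 0x7f (blk 7, set 3) → MISS  vc=[24, 27]
9: 0xbe (blk 11, set 3) → MISS  vc=[24, 27, 7]
10: 0x75 (blk 7, set 3) → VC-HIT  vc=[24, 27, 11]

VC = [24, 27, 11]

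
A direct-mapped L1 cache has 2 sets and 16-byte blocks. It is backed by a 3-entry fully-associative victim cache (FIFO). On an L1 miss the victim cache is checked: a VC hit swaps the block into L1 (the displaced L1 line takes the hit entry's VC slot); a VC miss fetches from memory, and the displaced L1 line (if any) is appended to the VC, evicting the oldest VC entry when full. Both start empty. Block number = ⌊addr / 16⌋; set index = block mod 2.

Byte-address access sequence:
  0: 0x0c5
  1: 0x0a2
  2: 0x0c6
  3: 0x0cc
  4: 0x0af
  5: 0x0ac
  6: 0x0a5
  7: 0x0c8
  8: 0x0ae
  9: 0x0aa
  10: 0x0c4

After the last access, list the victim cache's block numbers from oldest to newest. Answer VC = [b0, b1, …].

#0 0xc5→b12/s0 MISS; vc=[]
#1 0xa2→b10/s0 MISS; vc=[12]
#2 0xc6→b12/s0 VC-HIT; vc=[10]
#3 0xcc→b12/s0 L1-HIT; vc=[10]
#4 0xaf→b10/s0 VC-HIT; vc=[12]
#5 0xac→b10/s0 L1-HIT; vc=[12]
#6 0xa5→b10/s0 L1-HIT; vc=[12]
#7 0xc8→b12/s0 VC-HIT; vc=[10]
#8 0xae→b10/s0 VC-HIT; vc=[12]
#9 0xaa→b10/s0 L1-HIT; vc=[12]
#10 0xc4→b12/s0 VC-HIT; vc=[10]

VC = [10]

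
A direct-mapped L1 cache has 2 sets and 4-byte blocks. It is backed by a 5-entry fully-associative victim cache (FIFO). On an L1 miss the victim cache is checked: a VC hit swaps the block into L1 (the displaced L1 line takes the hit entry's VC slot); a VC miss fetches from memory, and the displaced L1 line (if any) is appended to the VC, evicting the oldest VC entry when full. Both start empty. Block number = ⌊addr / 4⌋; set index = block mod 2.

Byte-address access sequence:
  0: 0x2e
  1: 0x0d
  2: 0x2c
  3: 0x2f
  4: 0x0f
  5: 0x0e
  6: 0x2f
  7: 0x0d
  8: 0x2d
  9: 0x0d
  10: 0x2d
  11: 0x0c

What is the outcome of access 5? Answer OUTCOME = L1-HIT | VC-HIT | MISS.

0: 0x2e (blk 11, set 1) → MISS  vc=[]
1: 0xd (blk 3, set 1) → MISS  vc=[11]
2: 0x2c (blk 11, set 1) → VC-HIT  vc=[3]
3: 0x2f (blk 11, set 1) → L1-HIT  vc=[3]
4: 0xf (blk 3, set 1) → VC-HIT  vc=[11]
5: 0xe (blk 3, set 1) → L1-HIT  vc=[11]
6: 0x2f (blk 11, set 1) → VC-HIT  vc=[3]
7: 0xd (blk 3, set 1) → VC-HIT  vc=[11]
8: 0x2d (blk 11, set 1) → VC-HIT  vc=[3]
9: 0xd (blk 3, set 1) → VC-HIT  vc=[11]
10: 0x2d (blk 11, set 1) → VC-HIT  vc=[3]
11: 0xc (blk 3, set 1) → VC-HIT  vc=[11]

OUTCOME = L1-HIT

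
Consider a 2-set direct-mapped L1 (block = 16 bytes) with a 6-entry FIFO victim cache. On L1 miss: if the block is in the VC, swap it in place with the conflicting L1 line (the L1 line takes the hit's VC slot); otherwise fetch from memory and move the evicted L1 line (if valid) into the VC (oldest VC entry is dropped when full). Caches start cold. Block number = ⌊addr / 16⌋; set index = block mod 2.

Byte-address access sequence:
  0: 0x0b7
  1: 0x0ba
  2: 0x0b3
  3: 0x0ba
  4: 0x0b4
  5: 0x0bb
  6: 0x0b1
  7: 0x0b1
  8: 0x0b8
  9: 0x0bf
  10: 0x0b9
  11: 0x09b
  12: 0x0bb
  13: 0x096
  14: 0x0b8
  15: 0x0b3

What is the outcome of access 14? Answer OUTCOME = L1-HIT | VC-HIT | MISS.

OUTCOME = VC-HIT

#0 0xb7→b11/s1 MISS; vc=[]
#1 0xba→b11/s1 L1-HIT; vc=[]
#2 0xb3→b11/s1 L1-HIT; vc=[]
#3 0xba→b11/s1 L1-HIT; vc=[]
#4 0xb4→b11/s1 L1-HIT; vc=[]
#5 0xbb→b11/s1 L1-HIT; vc=[]
#6 0xb1→b11/s1 L1-HIT; vc=[]
#7 0xb1→b11/s1 L1-HIT; vc=[]
#8 0xb8→b11/s1 L1-HIT; vc=[]
#9 0xbf→b11/s1 L1-HIT; vc=[]
#10 0xb9→b11/s1 L1-HIT; vc=[]
#11 0x9b→b9/s1 MISS; vc=[11]
#12 0xbb→b11/s1 VC-HIT; vc=[9]
#13 0x96→b9/s1 VC-HIT; vc=[11]
#14 0xb8→b11/s1 VC-HIT; vc=[9]
#15 0xb3→b11/s1 L1-HIT; vc=[9]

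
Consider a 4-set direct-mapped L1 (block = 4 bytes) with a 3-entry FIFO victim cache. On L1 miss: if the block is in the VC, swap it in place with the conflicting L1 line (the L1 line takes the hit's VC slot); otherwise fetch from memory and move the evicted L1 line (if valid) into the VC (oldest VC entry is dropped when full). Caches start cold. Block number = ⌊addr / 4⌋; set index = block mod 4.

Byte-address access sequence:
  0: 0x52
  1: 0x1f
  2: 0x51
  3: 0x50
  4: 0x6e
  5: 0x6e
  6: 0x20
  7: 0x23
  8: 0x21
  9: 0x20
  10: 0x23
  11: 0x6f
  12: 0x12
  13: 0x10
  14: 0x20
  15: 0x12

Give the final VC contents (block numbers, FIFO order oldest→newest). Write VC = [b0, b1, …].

VC = [7, 20, 8]

#0 0x52→b20/s0 MISS; vc=[]
#1 0x1f→b7/s3 MISS; vc=[]
#2 0x51→b20/s0 L1-HIT; vc=[]
#3 0x50→b20/s0 L1-HIT; vc=[]
#4 0x6e→b27/s3 MISS; vc=[7]
#5 0x6e→b27/s3 L1-HIT; vc=[7]
#6 0x20→b8/s0 MISS; vc=[7,20]
#7 0x23→b8/s0 L1-HIT; vc=[7,20]
#8 0x21→b8/s0 L1-HIT; vc=[7,20]
#9 0x20→b8/s0 L1-HIT; vc=[7,20]
#10 0x23→b8/s0 L1-HIT; vc=[7,20]
#11 0x6f→b27/s3 L1-HIT; vc=[7,20]
#12 0x12→b4/s0 MISS; vc=[7,20,8]
#13 0x10→b4/s0 L1-HIT; vc=[7,20,8]
#14 0x20→b8/s0 VC-HIT; vc=[7,20,4]
#15 0x12→b4/s0 VC-HIT; vc=[7,20,8]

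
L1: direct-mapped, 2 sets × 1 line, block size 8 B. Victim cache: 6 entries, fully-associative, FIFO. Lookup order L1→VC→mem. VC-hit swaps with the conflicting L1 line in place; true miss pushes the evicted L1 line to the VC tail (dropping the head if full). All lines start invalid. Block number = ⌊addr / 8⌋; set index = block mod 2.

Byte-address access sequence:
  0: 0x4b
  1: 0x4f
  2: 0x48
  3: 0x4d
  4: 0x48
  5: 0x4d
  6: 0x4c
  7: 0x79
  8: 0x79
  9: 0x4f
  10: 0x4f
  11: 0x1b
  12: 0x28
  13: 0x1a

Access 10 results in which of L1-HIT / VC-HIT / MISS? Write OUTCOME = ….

#0 0x4b→b9/s1 MISS; vc=[]
#1 0x4f→b9/s1 L1-HIT; vc=[]
#2 0x48→b9/s1 L1-HIT; vc=[]
#3 0x4d→b9/s1 L1-HIT; vc=[]
#4 0x48→b9/s1 L1-HIT; vc=[]
#5 0x4d→b9/s1 L1-HIT; vc=[]
#6 0x4c→b9/s1 L1-HIT; vc=[]
#7 0x79→b15/s1 MISS; vc=[9]
#8 0x79→b15/s1 L1-HIT; vc=[9]
#9 0x4f→b9/s1 VC-HIT; vc=[15]
#10 0x4f→b9/s1 L1-HIT; vc=[15]
#11 0x1b→b3/s1 MISS; vc=[15,9]
#12 0x28→b5/s1 MISS; vc=[15,9,3]
#13 0x1a→b3/s1 VC-HIT; vc=[15,9,5]

OUTCOME = L1-HIT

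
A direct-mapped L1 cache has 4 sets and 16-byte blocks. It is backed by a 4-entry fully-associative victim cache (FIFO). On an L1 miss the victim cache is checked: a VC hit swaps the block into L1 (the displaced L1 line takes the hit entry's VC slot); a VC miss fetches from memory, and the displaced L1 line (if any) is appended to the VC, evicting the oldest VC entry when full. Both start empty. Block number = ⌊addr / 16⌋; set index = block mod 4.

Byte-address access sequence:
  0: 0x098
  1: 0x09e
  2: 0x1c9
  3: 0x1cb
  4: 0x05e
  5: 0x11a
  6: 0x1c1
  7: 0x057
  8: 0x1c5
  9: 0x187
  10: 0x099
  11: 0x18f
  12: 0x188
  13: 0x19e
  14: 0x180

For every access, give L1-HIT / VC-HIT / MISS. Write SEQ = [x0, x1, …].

SEQ = [MISS, L1-HIT, MISS, L1-HIT, MISS, MISS, L1-HIT, VC-HIT, L1-HIT, MISS, VC-HIT, L1-HIT, L1-HIT, MISS, L1-HIT]

0: 0x98 (blk 9, set 1) → MISS  vc=[]
1: 0x9e (blk 9, set 1) → L1-HIT  vc=[]
2: 0x1c9 (blk 28, set 0) → MISS  vc=[]
3: 0x1cb (blk 28, set 0) → L1-HIT  vc=[]
4: 0x5e (blk 5, set 1) → MISS  vc=[9]
5: 0x11a (blk 17, set 1) → MISS  vc=[9, 5]
6: 0x1c1 (blk 28, set 0) → L1-HIT  vc=[9, 5]
7: 0x57 (blk 5, set 1) → VC-HIT  vc=[9, 17]
8: 0x1c5 (blk 28, set 0) → L1-HIT  vc=[9, 17]
9: 0x187 (blk 24, set 0) → MISS  vc=[9, 17, 28]
10: 0x99 (blk 9, set 1) → VC-HIT  vc=[5, 17, 28]
11: 0x18f (blk 24, set 0) → L1-HIT  vc=[5, 17, 28]
12: 0x188 (blk 24, set 0) → L1-HIT  vc=[5, 17, 28]
13: 0x19e (blk 25, set 1) → MISS  vc=[5, 17, 28, 9]
14: 0x180 (blk 24, set 0) → L1-HIT  vc=[5, 17, 28, 9]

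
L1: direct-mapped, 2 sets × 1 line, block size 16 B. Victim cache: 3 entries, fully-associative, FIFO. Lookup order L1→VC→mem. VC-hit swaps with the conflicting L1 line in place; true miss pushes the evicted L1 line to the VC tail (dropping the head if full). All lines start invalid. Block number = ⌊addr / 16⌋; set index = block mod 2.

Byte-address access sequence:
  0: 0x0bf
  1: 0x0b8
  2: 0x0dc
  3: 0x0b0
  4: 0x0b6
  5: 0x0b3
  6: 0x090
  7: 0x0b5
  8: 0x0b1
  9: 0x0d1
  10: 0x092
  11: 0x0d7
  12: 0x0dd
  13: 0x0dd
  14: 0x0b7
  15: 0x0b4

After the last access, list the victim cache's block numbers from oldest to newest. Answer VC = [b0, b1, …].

0: 0xbf (blk 11, set 1) → MISS  vc=[]
1: 0xb8 (blk 11, set 1) → L1-HIT  vc=[]
2: 0xdc (blk 13, set 1) → MISS  vc=[11]
3: 0xb0 (blk 11, set 1) → VC-HIT  vc=[13]
4: 0xb6 (blk 11, set 1) → L1-HIT  vc=[13]
5: 0xb3 (blk 11, set 1) → L1-HIT  vc=[13]
6: 0x90 (blk 9, set 1) → MISS  vc=[13, 11]
7: 0xb5 (blk 11, set 1) → VC-HIT  vc=[13, 9]
8: 0xb1 (blk 11, set 1) → L1-HIT  vc=[13, 9]
9: 0xd1 (blk 13, set 1) → VC-HIT  vc=[11, 9]
10: 0x92 (blk 9, set 1) → VC-HIT  vc=[11, 13]
11: 0xd7 (blk 13, set 1) → VC-HIT  vc=[11, 9]
12: 0xdd (blk 13, set 1) → L1-HIT  vc=[11, 9]
13: 0xdd (blk 13, set 1) → L1-HIT  vc=[11, 9]
14: 0xb7 (blk 11, set 1) → VC-HIT  vc=[13, 9]
15: 0xb4 (blk 11, set 1) → L1-HIT  vc=[13, 9]

VC = [13, 9]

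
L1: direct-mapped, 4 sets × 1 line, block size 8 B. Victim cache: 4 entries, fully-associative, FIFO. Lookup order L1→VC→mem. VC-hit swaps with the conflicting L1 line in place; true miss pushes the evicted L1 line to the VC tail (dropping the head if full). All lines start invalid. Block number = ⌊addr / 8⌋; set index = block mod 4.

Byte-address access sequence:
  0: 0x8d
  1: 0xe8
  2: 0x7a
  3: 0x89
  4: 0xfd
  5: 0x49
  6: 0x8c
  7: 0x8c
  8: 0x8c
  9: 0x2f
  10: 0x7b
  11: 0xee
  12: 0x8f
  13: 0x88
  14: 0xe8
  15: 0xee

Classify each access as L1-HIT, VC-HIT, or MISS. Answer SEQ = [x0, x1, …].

SEQ = [MISS, MISS, MISS, VC-HIT, MISS, MISS, VC-HIT, L1-HIT, L1-HIT, MISS, VC-HIT, VC-HIT, VC-HIT, L1-HIT, VC-HIT, L1-HIT]

0: 0x8d (blk 17, set 1) → MISS  vc=[]
1: 0xe8 (blk 29, set 1) → MISS  vc=[17]
2: 0x7a (blk 15, set 3) → MISS  vc=[17]
3: 0x89 (blk 17, set 1) → VC-HIT  vc=[29]
4: 0xfd (blk 31, set 3) → MISS  vc=[29, 15]
5: 0x49 (blk 9, set 1) → MISS  vc=[29, 15, 17]
6: 0x8c (blk 17, set 1) → VC-HIT  vc=[29, 15, 9]
7: 0x8c (blk 17, set 1) → L1-HIT  vc=[29, 15, 9]
8: 0x8c (blk 17, set 1) → L1-HIT  vc=[29, 15, 9]
9: 0x2f (blk 5, set 1) → MISS  vc=[29, 15, 9, 17]
10: 0x7b (blk 15, set 3) → VC-HIT  vc=[29, 31, 9, 17]
11: 0xee (blk 29, set 1) → VC-HIT  vc=[5, 31, 9, 17]
12: 0x8f (blk 17, set 1) → VC-HIT  vc=[5, 31, 9, 29]
13: 0x88 (blk 17, set 1) → L1-HIT  vc=[5, 31, 9, 29]
14: 0xe8 (blk 29, set 1) → VC-HIT  vc=[5, 31, 9, 17]
15: 0xee (blk 29, set 1) → L1-HIT  vc=[5, 31, 9, 17]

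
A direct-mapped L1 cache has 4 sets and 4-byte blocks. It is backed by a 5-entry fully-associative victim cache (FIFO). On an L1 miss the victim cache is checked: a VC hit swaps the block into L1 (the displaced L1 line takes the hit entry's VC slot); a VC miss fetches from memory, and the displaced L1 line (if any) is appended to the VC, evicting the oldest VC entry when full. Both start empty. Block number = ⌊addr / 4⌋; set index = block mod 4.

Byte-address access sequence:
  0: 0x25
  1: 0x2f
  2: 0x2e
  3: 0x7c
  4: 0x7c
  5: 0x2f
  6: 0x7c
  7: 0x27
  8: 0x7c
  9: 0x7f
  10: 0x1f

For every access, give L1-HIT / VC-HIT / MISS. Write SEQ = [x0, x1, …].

SEQ = [MISS, MISS, L1-HIT, MISS, L1-HIT, VC-HIT, VC-HIT, L1-HIT, L1-HIT, L1-HIT, MISS]

  [0] addr=0x25 blk=9 s=1: MISS | VC []
  [1] addr=0x2f blk=11 s=3: MISS | VC []
  [2] addr=0x2e blk=11 s=3: L1-HIT | VC []
  [3] addr=0x7c blk=31 s=3: MISS | VC [11]
  [4] addr=0x7c blk=31 s=3: L1-HIT | VC [11]
  [5] addr=0x2f blk=11 s=3: VC-HIT | VC [31]
  [6] addr=0x7c blk=31 s=3: VC-HIT | VC [11]
  [7] addr=0x27 blk=9 s=1: L1-HIT | VC [11]
  [8] addr=0x7c blk=31 s=3: L1-HIT | VC [11]
  [9] addr=0x7f blk=31 s=3: L1-HIT | VC [11]
  [10] addr=0x1f blk=7 s=3: MISS | VC [11, 31]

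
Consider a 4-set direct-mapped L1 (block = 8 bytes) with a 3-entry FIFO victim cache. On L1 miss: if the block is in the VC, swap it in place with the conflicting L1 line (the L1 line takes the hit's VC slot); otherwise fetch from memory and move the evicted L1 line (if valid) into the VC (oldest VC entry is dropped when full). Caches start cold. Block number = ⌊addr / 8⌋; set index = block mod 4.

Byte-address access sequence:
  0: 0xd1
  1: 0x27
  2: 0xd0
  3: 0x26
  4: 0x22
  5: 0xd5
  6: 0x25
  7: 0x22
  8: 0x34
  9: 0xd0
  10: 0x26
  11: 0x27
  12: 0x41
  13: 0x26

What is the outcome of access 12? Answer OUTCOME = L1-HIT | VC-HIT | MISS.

OUTCOME = MISS

#0 0xd1→b26/s2 MISS; vc=[]
#1 0x27→b4/s0 MISS; vc=[]
#2 0xd0→b26/s2 L1-HIT; vc=[]
#3 0x26→b4/s0 L1-HIT; vc=[]
#4 0x22→b4/s0 L1-HIT; vc=[]
#5 0xd5→b26/s2 L1-HIT; vc=[]
#6 0x25→b4/s0 L1-HIT; vc=[]
#7 0x22→b4/s0 L1-HIT; vc=[]
#8 0x34→b6/s2 MISS; vc=[26]
#9 0xd0→b26/s2 VC-HIT; vc=[6]
#10 0x26→b4/s0 L1-HIT; vc=[6]
#11 0x27→b4/s0 L1-HIT; vc=[6]
#12 0x41→b8/s0 MISS; vc=[6,4]
#13 0x26→b4/s0 VC-HIT; vc=[6,8]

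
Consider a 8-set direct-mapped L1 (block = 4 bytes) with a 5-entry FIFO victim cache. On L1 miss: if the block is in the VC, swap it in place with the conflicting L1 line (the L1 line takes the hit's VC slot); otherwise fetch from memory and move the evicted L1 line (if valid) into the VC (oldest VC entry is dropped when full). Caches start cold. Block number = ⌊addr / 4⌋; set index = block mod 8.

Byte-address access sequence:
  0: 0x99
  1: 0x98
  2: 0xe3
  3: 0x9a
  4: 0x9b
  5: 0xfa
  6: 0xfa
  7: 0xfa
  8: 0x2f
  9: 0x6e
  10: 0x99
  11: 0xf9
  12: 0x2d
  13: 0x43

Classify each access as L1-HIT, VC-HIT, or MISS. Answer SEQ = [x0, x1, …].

  [0] addr=0x99 blk=38 s=6: MISS | VC []
  [1] addr=0x98 blk=38 s=6: L1-HIT | VC []
  [2] addr=0xe3 blk=56 s=0: MISS | VC []
  [3] addr=0x9a blk=38 s=6: L1-HIT | VC []
  [4] addr=0x9b blk=38 s=6: L1-HIT | VC []
  [5] addr=0xfa blk=62 s=6: MISS | VC [38]
  [6] addr=0xfa blk=62 s=6: L1-HIT | VC [38]
  [7] addr=0xfa blk=62 s=6: L1-HIT | VC [38]
  [8] addr=0x2f blk=11 s=3: MISS | VC [38]
  [9] addr=0x6e blk=27 s=3: MISS | VC [38, 11]
  [10] addr=0x99 blk=38 s=6: VC-HIT | VC [62, 11]
  [11] addr=0xf9 blk=62 s=6: VC-HIT | VC [38, 11]
  [12] addr=0x2d blk=11 s=3: VC-HIT | VC [38, 27]
  [13] addr=0x43 blk=16 s=0: MISS | VC [38, 27, 56]

SEQ = [MISS, L1-HIT, MISS, L1-HIT, L1-HIT, MISS, L1-HIT, L1-HIT, MISS, MISS, VC-HIT, VC-HIT, VC-HIT, MISS]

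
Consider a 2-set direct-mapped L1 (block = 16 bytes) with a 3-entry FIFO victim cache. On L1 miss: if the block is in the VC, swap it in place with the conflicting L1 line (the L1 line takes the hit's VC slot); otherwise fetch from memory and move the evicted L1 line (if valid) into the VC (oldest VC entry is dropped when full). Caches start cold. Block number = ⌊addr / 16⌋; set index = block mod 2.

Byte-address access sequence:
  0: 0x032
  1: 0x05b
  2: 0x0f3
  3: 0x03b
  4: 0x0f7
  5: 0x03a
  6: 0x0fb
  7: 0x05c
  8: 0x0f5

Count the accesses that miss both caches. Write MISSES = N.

MISSES = 3

#0 0x32→b3/s1 MISS; vc=[]
#1 0x5b→b5/s1 MISS; vc=[3]
#2 0xf3→b15/s1 MISS; vc=[3,5]
#3 0x3b→b3/s1 VC-HIT; vc=[15,5]
#4 0xf7→b15/s1 VC-HIT; vc=[3,5]
#5 0x3a→b3/s1 VC-HIT; vc=[15,5]
#6 0xfb→b15/s1 VC-HIT; vc=[3,5]
#7 0x5c→b5/s1 VC-HIT; vc=[3,15]
#8 0xf5→b15/s1 VC-HIT; vc=[3,5]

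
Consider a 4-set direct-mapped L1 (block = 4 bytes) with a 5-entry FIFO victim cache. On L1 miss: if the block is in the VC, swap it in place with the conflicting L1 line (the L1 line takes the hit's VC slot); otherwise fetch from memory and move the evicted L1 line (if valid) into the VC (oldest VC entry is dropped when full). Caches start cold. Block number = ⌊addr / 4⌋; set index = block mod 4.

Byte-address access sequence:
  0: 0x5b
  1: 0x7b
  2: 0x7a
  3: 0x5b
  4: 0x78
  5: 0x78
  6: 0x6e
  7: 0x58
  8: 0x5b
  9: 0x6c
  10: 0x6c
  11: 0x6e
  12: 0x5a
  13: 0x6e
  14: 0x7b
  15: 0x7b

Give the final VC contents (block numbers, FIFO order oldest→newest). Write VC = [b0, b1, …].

VC = [22]

0: 0x5b (blk 22, set 2) → MISS  vc=[]
1: 0x7b (blk 30, set 2) → MISS  vc=[22]
2: 0x7a (blk 30, set 2) → L1-HIT  vc=[22]
3: 0x5b (blk 22, set 2) → VC-HIT  vc=[30]
4: 0x78 (blk 30, set 2) → VC-HIT  vc=[22]
5: 0x78 (blk 30, set 2) → L1-HIT  vc=[22]
6: 0x6e (blk 27, set 3) → MISS  vc=[22]
7: 0x58 (blk 22, set 2) → VC-HIT  vc=[30]
8: 0x5b (blk 22, set 2) → L1-HIT  vc=[30]
9: 0x6c (blk 27, set 3) → L1-HIT  vc=[30]
10: 0x6c (blk 27, set 3) → L1-HIT  vc=[30]
11: 0x6e (blk 27, set 3) → L1-HIT  vc=[30]
12: 0x5a (blk 22, set 2) → L1-HIT  vc=[30]
13: 0x6e (blk 27, set 3) → L1-HIT  vc=[30]
14: 0x7b (blk 30, set 2) → VC-HIT  vc=[22]
15: 0x7b (blk 30, set 2) → L1-HIT  vc=[22]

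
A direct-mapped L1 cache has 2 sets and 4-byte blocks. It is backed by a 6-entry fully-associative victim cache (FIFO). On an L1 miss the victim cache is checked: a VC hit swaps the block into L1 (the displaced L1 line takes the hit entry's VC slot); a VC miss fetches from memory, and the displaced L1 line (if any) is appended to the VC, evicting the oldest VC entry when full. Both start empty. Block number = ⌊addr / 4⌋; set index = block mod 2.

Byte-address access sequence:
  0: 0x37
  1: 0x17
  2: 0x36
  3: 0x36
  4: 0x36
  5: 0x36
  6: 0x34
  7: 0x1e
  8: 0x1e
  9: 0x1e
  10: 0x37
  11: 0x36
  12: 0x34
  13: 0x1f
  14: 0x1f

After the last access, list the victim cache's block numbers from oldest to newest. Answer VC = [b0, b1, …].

VC = [5, 13]

0: 0x37 (blk 13, set 1) → MISS  vc=[]
1: 0x17 (blk 5, set 1) → MISS  vc=[13]
2: 0x36 (blk 13, set 1) → VC-HIT  vc=[5]
3: 0x36 (blk 13, set 1) → L1-HIT  vc=[5]
4: 0x36 (blk 13, set 1) → L1-HIT  vc=[5]
5: 0x36 (blk 13, set 1) → L1-HIT  vc=[5]
6: 0x34 (blk 13, set 1) → L1-HIT  vc=[5]
7: 0x1e (blk 7, set 1) → MISS  vc=[5, 13]
8: 0x1e (blk 7, set 1) → L1-HIT  vc=[5, 13]
9: 0x1e (blk 7, set 1) → L1-HIT  vc=[5, 13]
10: 0x37 (blk 13, set 1) → VC-HIT  vc=[5, 7]
11: 0x36 (blk 13, set 1) → L1-HIT  vc=[5, 7]
12: 0x34 (blk 13, set 1) → L1-HIT  vc=[5, 7]
13: 0x1f (blk 7, set 1) → VC-HIT  vc=[5, 13]
14: 0x1f (blk 7, set 1) → L1-HIT  vc=[5, 13]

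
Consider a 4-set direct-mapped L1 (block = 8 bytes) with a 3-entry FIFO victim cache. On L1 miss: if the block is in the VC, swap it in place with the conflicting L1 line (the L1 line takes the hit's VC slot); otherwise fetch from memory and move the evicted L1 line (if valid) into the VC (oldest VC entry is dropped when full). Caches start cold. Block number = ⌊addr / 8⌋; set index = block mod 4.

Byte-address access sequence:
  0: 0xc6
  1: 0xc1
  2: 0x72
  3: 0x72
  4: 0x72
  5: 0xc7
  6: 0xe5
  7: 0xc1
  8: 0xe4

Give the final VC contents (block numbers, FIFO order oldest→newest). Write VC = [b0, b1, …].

#0 0xc6→b24/s0 MISS; vc=[]
#1 0xc1→b24/s0 L1-HIT; vc=[]
#2 0x72→b14/s2 MISS; vc=[]
#3 0x72→b14/s2 L1-HIT; vc=[]
#4 0x72→b14/s2 L1-HIT; vc=[]
#5 0xc7→b24/s0 L1-HIT; vc=[]
#6 0xe5→b28/s0 MISS; vc=[24]
#7 0xc1→b24/s0 VC-HIT; vc=[28]
#8 0xe4→b28/s0 VC-HIT; vc=[24]

VC = [24]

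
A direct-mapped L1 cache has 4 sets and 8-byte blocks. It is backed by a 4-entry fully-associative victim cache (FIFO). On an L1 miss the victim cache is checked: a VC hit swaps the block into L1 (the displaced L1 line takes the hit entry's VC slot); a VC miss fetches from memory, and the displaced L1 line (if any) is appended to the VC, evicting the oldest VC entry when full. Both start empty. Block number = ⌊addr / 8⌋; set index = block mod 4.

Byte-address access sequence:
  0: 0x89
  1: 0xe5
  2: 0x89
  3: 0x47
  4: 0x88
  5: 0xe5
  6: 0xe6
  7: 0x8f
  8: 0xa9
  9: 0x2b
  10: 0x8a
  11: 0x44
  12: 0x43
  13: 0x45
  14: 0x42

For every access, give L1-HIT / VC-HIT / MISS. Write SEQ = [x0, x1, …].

  [0] addr=0x89 blk=17 s=1: MISS | VC []
  [1] addr=0xe5 blk=28 s=0: MISS | VC []
  [2] addr=0x89 blk=17 s=1: L1-HIT | VC []
  [3] addr=0x47 blk=8 s=0: MISS | VC [28]
  [4] addr=0x88 blk=17 s=1: L1-HIT | VC [28]
  [5] addr=0xe5 blk=28 s=0: VC-HIT | VC [8]
  [6] addr=0xe6 blk=28 s=0: L1-HIT | VC [8]
  [7] addr=0x8f blk=17 s=1: L1-HIT | VC [8]
  [8] addr=0xa9 blk=21 s=1: MISS | VC [8, 17]
  [9] addr=0x2b blk=5 s=1: MISS | VC [8, 17, 21]
  [10] addr=0x8a blk=17 s=1: VC-HIT | VC [8, 5, 21]
  [11] addr=0x44 blk=8 s=0: VC-HIT | VC [28, 5, 21]
  [12] addr=0x43 blk=8 s=0: L1-HIT | VC [28, 5, 21]
  [13] addr=0x45 blk=8 s=0: L1-HIT | VC [28, 5, 21]
  [14] addr=0x42 blk=8 s=0: L1-HIT | VC [28, 5, 21]

SEQ = [MISS, MISS, L1-HIT, MISS, L1-HIT, VC-HIT, L1-HIT, L1-HIT, MISS, MISS, VC-HIT, VC-HIT, L1-HIT, L1-HIT, L1-HIT]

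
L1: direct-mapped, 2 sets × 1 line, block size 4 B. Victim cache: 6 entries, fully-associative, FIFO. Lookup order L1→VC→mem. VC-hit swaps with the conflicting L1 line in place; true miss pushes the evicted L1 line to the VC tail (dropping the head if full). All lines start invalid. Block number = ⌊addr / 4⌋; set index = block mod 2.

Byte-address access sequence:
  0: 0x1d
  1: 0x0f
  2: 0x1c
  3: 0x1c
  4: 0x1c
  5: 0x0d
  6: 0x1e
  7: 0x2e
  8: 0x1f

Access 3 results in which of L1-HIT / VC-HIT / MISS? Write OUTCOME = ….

0: 0x1d (blk 7, set 1) → MISS  vc=[]
1: 0xf (blk 3, set 1) → MISS  vc=[7]
2: 0x1c (blk 7, set 1) → VC-HIT  vc=[3]
3: 0x1c (blk 7, set 1) → L1-HIT  vc=[3]
4: 0x1c (blk 7, set 1) → L1-HIT  vc=[3]
5: 0xd (blk 3, set 1) → VC-HIT  vc=[7]
6: 0x1e (blk 7, set 1) → VC-HIT  vc=[3]
7: 0x2e (blk 11, set 1) → MISS  vc=[3, 7]
8: 0x1f (blk 7, set 1) → VC-HIT  vc=[3, 11]

OUTCOME = L1-HIT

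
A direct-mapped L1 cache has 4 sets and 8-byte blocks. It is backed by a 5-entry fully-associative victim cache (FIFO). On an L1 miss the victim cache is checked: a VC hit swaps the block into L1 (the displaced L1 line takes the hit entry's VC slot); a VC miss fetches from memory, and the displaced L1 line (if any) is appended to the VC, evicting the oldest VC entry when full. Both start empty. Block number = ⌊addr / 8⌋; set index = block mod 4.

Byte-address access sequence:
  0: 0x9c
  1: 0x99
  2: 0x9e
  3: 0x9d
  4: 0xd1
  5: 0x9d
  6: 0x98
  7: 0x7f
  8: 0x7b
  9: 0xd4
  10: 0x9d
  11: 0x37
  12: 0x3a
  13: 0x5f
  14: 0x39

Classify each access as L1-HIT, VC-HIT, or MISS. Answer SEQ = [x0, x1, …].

#0 0x9c→b19/s3 MISS; vc=[]
#1 0x99→b19/s3 L1-HIT; vc=[]
#2 0x9e→b19/s3 L1-HIT; vc=[]
#3 0x9d→b19/s3 L1-HIT; vc=[]
#4 0xd1→b26/s2 MISS; vc=[]
#5 0x9d→b19/s3 L1-HIT; vc=[]
#6 0x98→b19/s3 L1-HIT; vc=[]
#7 0x7f→b15/s3 MISS; vc=[19]
#8 0x7b→b15/s3 L1-HIT; vc=[19]
#9 0xd4→b26/s2 L1-HIT; vc=[19]
#10 0x9d→b19/s3 VC-HIT; vc=[15]
#11 0x37→b6/s2 MISS; vc=[15,26]
#12 0x3a→b7/s3 MISS; vc=[15,26,19]
#13 0x5f→b11/s3 MISS; vc=[15,26,19,7]
#14 0x39→b7/s3 VC-HIT; vc=[15,26,19,11]

SEQ = [MISS, L1-HIT, L1-HIT, L1-HIT, MISS, L1-HIT, L1-HIT, MISS, L1-HIT, L1-HIT, VC-HIT, MISS, MISS, MISS, VC-HIT]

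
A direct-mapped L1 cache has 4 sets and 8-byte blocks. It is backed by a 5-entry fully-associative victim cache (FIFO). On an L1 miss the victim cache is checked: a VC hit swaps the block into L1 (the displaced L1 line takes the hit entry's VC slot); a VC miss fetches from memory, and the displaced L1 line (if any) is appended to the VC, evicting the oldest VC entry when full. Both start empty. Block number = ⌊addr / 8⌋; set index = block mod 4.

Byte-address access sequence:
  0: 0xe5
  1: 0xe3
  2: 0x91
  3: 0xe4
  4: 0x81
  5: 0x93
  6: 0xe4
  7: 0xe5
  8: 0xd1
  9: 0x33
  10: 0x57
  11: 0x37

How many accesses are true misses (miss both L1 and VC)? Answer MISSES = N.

  [0] addr=0xe5 blk=28 s=0: MISS | VC []
  [1] addr=0xe3 blk=28 s=0: L1-HIT | VC []
  [2] addr=0x91 blk=18 s=2: MISS | VC []
  [3] addr=0xe4 blk=28 s=0: L1-HIT | VC []
  [4] addr=0x81 blk=16 s=0: MISS | VC [28]
  [5] addr=0x93 blk=18 s=2: L1-HIT | VC [28]
  [6] addr=0xe4 blk=28 s=0: VC-HIT | VC [16]
  [7] addr=0xe5 blk=28 s=0: L1-HIT | VC [16]
  [8] addr=0xd1 blk=26 s=2: MISS | VC [16, 18]
  [9] addr=0x33 blk=6 s=2: MISS | VC [16, 18, 26]
  [10] addr=0x57 blk=10 s=2: MISS | VC [16, 18, 26, 6]
  [11] addr=0x37 blk=6 s=2: VC-HIT | VC [16, 18, 26, 10]

MISSES = 6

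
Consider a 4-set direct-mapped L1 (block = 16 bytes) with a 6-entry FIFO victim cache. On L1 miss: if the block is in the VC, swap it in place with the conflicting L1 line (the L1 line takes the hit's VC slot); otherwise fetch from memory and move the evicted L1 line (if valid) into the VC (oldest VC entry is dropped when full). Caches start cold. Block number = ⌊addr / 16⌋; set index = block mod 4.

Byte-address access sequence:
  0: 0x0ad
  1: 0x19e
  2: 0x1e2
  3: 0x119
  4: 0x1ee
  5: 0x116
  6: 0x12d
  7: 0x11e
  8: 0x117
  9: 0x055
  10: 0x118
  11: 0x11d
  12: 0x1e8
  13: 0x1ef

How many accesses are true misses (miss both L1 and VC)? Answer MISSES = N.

  [0] addr=0xad blk=10 s=2: MISS | VC []
  [1] addr=0x19e blk=25 s=1: MISS | VC []
  [2] addr=0x1e2 blk=30 s=2: MISS | VC [10]
  [3] addr=0x119 blk=17 s=1: MISS | VC [10, 25]
  [4] addr=0x1ee blk=30 s=2: L1-HIT | VC [10, 25]
  [5] addr=0x116 blk=17 s=1: L1-HIT | VC [10, 25]
  [6] addr=0x12d blk=18 s=2: MISS | VC [10, 25, 30]
  [7] addr=0x11e blk=17 s=1: L1-HIT | VC [10, 25, 30]
  [8] addr=0x117 blk=17 s=1: L1-HIT | VC [10, 25, 30]
  [9] addr=0x55 blk=5 s=1: MISS | VC [10, 25, 30, 17]
  [10] addr=0x118 blk=17 s=1: VC-HIT | VC [10, 25, 30, 5]
  [11] addr=0x11d blk=17 s=1: L1-HIT | VC [10, 25, 30, 5]
  [12] addr=0x1e8 blk=30 s=2: VC-HIT | VC [10, 25, 18, 5]
  [13] addr=0x1ef blk=30 s=2: L1-HIT | VC [10, 25, 18, 5]

MISSES = 6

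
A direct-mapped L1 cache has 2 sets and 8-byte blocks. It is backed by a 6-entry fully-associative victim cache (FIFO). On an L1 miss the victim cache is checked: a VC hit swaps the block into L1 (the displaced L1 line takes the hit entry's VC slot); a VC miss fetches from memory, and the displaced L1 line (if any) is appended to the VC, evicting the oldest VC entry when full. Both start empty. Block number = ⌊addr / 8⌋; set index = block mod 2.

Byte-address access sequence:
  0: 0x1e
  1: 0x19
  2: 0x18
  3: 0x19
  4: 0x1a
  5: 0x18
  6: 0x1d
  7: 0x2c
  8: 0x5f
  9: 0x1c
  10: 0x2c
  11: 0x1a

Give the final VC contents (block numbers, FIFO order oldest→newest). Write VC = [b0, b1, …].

#0 0x1e→b3/s1 MISS; vc=[]
#1 0x19→b3/s1 L1-HIT; vc=[]
#2 0x18→b3/s1 L1-HIT; vc=[]
#3 0x19→b3/s1 L1-HIT; vc=[]
#4 0x1a→b3/s1 L1-HIT; vc=[]
#5 0x18→b3/s1 L1-HIT; vc=[]
#6 0x1d→b3/s1 L1-HIT; vc=[]
#7 0x2c→b5/s1 MISS; vc=[3]
#8 0x5f→b11/s1 MISS; vc=[3,5]
#9 0x1c→b3/s1 VC-HIT; vc=[11,5]
#10 0x2c→b5/s1 VC-HIT; vc=[11,3]
#11 0x1a→b3/s1 VC-HIT; vc=[11,5]

VC = [11, 5]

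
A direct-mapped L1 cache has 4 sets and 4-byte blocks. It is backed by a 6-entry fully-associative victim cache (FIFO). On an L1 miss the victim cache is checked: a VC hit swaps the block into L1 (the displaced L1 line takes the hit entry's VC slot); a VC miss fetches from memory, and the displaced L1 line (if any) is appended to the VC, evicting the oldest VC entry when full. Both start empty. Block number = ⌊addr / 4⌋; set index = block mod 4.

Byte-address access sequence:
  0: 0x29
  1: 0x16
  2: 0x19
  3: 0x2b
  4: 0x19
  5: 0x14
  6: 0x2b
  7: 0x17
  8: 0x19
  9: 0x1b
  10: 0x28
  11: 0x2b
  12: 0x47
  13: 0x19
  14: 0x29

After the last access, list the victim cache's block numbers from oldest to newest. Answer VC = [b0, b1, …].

VC = [6, 5]

  [0] addr=0x29 blk=10 s=2: MISS | VC []
  [1] addr=0x16 blk=5 s=1: MISS | VC []
  [2] addr=0x19 blk=6 s=2: MISS | VC [10]
  [3] addr=0x2b blk=10 s=2: VC-HIT | VC [6]
  [4] addr=0x19 blk=6 s=2: VC-HIT | VC [10]
  [5] addr=0x14 blk=5 s=1: L1-HIT | VC [10]
  [6] addr=0x2b blk=10 s=2: VC-HIT | VC [6]
  [7] addr=0x17 blk=5 s=1: L1-HIT | VC [6]
  [8] addr=0x19 blk=6 s=2: VC-HIT | VC [10]
  [9] addr=0x1b blk=6 s=2: L1-HIT | VC [10]
  [10] addr=0x28 blk=10 s=2: VC-HIT | VC [6]
  [11] addr=0x2b blk=10 s=2: L1-HIT | VC [6]
  [12] addr=0x47 blk=17 s=1: MISS | VC [6, 5]
  [13] addr=0x19 blk=6 s=2: VC-HIT | VC [10, 5]
  [14] addr=0x29 blk=10 s=2: VC-HIT | VC [6, 5]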